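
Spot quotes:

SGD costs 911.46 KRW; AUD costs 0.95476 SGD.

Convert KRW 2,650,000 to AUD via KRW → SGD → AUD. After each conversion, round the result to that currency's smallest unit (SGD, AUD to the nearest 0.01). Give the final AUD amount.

AUD 3,045.18

KRW 2,650,000 ÷ 911.46 = SGD 2,907.42
SGD 2,907.42 ÷ 0.95476 = AUD 3,045.18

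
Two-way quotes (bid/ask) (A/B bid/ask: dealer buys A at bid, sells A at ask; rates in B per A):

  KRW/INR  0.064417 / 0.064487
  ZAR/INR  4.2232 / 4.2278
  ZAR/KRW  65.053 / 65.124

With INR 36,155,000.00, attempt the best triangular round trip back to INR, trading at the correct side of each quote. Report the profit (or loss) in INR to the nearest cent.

Net profit: INR 202,731.13

Best loop INR → KRW → ZAR → INR:
INR 36,155,000.00 ÷ 0.064487 (buy KRW at ask) = KRW 560,655,636
KRW 560,655,636 ÷ 65.124 (buy ZAR at ask) = ZAR 8,609,047.91
ZAR 8,609,047.91 × 4.2232 (sell ZAR at bid) = INR 36,357,731.13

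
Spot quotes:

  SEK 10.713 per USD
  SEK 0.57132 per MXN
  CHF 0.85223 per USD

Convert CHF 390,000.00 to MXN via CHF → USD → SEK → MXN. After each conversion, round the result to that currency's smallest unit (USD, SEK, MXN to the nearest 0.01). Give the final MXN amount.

CHF 390,000.00 ÷ 0.85223 = USD 457,622.94
USD 457,622.94 × 10.713 = SEK 4,902,514.56
SEK 4,902,514.56 ÷ 0.57132 = MXN 8,581,030.88

MXN 8,581,030.88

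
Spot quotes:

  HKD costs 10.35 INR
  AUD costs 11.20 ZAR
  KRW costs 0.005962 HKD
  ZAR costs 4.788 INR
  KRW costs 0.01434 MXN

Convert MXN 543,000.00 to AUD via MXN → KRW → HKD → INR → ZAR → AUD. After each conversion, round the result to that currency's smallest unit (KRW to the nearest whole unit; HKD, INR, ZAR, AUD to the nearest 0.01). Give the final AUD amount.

MXN 543,000.00 ÷ 0.01434 = KRW 37,866,109
KRW 37,866,109 × 0.005962 = HKD 225,757.74
HKD 225,757.74 × 10.35 = INR 2,336,592.61
INR 2,336,592.61 ÷ 4.788 = ZAR 488,010.15
ZAR 488,010.15 ÷ 11.20 = AUD 43,572.33

AUD 43,572.33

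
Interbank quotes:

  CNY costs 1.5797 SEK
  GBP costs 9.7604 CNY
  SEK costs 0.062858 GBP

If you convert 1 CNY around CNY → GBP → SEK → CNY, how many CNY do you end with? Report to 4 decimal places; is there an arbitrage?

Around CNY → GBP → SEK → CNY: 1 ÷ 9.7604 ÷ 0.062858 ÷ 1.5797 = 1.031804
Product > 1; profitable direction is CNY → GBP → SEK → CNY.

1.0318 (arbitrage exists)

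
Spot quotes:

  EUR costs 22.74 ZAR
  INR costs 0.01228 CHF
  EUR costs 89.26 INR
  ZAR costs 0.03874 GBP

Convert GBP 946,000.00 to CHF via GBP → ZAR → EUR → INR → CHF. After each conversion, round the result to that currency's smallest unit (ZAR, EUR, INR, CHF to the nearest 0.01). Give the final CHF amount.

CHF 1,177,053.79

GBP 946,000.00 ÷ 0.03874 = ZAR 24,419,204.96
ZAR 24,419,204.96 ÷ 22.74 = EUR 1,073,843.67
EUR 1,073,843.67 × 89.26 = INR 95,851,285.98
INR 95,851,285.98 × 0.01228 = CHF 1,177,053.79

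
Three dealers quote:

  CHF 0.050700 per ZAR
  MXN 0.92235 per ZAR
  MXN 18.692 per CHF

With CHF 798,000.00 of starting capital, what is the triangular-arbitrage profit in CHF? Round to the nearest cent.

Profitable loop is CHF → MXN → ZAR → CHF:
CHF 798,000.00 × 18.692 = MXN 14,916,216.00
MXN 14,916,216.00 ÷ 0.92235 = ZAR 16,171,969.43
ZAR 16,171,969.43 × 0.050700 = CHF 819,918.85
Profit = CHF 819,918.85 − CHF 798,000.00

Profit: CHF 21,918.85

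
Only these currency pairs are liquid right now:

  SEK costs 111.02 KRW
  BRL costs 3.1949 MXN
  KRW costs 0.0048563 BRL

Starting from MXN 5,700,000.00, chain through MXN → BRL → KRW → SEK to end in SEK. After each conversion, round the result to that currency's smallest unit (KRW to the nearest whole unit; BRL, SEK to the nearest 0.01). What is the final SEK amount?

SEK 3,309,107.35

MXN 5,700,000.00 ÷ 3.1949 = BRL 1,784,093.40
BRL 1,784,093.40 ÷ 0.0048563 = KRW 367,377,098
KRW 367,377,098 ÷ 111.02 = SEK 3,309,107.35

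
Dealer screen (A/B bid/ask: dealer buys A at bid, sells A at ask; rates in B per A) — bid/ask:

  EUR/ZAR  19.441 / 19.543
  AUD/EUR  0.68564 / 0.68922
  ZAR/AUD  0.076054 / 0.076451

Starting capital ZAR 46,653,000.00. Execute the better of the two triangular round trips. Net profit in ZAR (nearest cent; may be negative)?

Net profit: ZAR 642,125.58

Best loop ZAR → AUD → EUR → ZAR:
ZAR 46,653,000.00 × 0.076054 (sell ZAR at bid) = AUD 3,548,147.26
AUD 3,548,147.26 × 0.68564 (sell AUD at bid) = EUR 2,432,751.69
EUR 2,432,751.69 × 19.441 (sell EUR at bid) = ZAR 47,295,125.58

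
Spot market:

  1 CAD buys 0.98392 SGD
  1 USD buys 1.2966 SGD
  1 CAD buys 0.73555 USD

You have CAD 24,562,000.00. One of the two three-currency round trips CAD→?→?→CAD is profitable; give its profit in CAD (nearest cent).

Profitable loop is CAD → SGD → USD → CAD:
CAD 24,562,000.00 × 0.98392 = SGD 24,167,043.04
SGD 24,167,043.04 ÷ 1.2966 = USD 18,638,780.69
USD 18,638,780.69 ÷ 0.73555 = CAD 25,339,923.44
Profit = CAD 25,339,923.44 − CAD 24,562,000.00

Profit: CAD 777,923.44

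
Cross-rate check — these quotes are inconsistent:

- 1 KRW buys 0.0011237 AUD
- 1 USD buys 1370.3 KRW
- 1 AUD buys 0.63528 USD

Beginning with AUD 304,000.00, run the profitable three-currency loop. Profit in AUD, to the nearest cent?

Profitable loop is AUD → KRW → USD → AUD:
AUD 304,000.00 ÷ 0.0011237 = KRW 270,534,840
KRW 270,534,840 ÷ 1370.3 = USD 197,427.45
USD 197,427.45 ÷ 0.63528 = AUD 310,772.34
Profit = AUD 310,772.34 − AUD 304,000.00

Profit: AUD 6,772.34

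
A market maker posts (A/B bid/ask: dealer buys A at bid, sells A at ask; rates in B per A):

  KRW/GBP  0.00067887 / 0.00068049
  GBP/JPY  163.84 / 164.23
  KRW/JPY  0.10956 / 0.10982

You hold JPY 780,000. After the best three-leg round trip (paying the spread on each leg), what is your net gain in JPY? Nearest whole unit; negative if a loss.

Best loop JPY → KRW → GBP → JPY:
JPY 780,000 ÷ 0.10982 (buy KRW at ask) = KRW 7,102,531
KRW 7,102,531 × 0.00067887 (sell KRW at bid) = GBP 4,821.70
GBP 4,821.70 × 163.84 (sell GBP at bid) = JPY 789,987

Net profit: JPY 9,987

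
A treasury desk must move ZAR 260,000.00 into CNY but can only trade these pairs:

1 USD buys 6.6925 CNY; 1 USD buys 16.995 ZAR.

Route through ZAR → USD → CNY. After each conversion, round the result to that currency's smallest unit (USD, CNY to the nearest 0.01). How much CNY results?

CNY 102,386.01

ZAR 260,000.00 ÷ 16.995 = USD 15,298.62
USD 15,298.62 × 6.6925 = CNY 102,386.01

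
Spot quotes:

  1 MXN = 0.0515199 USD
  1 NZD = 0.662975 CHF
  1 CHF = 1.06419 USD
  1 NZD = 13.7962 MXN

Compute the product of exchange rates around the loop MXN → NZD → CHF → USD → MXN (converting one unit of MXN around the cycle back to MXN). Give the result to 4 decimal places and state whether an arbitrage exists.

0.9926 (arbitrage exists)

Around MXN → NZD → CHF → USD → MXN: 1 ÷ 13.7962 × 0.662975 × 1.06419 ÷ 0.0515199 = 0.992617
Product < 1; profitable direction is MXN → USD → CHF → NZD → MXN.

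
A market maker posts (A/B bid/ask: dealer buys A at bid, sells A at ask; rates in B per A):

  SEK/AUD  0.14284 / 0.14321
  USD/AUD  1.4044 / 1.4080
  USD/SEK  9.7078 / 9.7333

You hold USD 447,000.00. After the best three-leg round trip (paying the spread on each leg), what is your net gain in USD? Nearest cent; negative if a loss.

Best loop USD → AUD → SEK → USD:
USD 447,000.00 × 1.4044 (sell USD at bid) = AUD 627,766.80
AUD 627,766.80 ÷ 0.14321 (buy SEK at ask) = SEK 4,383,540.26
SEK 4,383,540.26 ÷ 9.7333 (buy USD at ask) = USD 450,365.27

Net profit: USD 3,365.27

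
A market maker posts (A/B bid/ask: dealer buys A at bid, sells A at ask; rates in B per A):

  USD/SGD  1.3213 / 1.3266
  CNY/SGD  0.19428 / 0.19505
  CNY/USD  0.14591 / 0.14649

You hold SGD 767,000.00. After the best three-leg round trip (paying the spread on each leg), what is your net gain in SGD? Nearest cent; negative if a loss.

Net result: SGD -211.68 (no profitable arbitrage after spreads)

Best loop SGD → USD → CNY → SGD:
SGD 767,000.00 ÷ 1.3266 (buy USD at ask) = USD 578,169.76
USD 578,169.76 ÷ 0.14649 (buy CNY at ask) = CNY 3,946,820.65
CNY 3,946,820.65 × 0.19428 (sell CNY at bid) = SGD 766,788.32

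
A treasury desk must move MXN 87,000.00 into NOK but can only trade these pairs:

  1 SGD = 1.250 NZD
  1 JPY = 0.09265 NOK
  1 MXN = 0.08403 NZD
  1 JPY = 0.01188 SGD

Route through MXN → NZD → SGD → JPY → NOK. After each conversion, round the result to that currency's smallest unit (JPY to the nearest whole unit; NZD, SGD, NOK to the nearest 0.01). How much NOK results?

NOK 45,611.32

MXN 87,000.00 × 0.08403 = NZD 7,310.61
NZD 7,310.61 ÷ 1.250 = SGD 5,848.49
SGD 5,848.49 ÷ 0.01188 = JPY 492,297
JPY 492,297 × 0.09265 = NOK 45,611.32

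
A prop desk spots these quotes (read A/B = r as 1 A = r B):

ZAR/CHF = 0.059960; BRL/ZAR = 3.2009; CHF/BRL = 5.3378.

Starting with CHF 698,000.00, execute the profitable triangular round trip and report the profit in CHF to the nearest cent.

Profitable loop is CHF → BRL → ZAR → CHF:
CHF 698,000.00 × 5.3378 = BRL 3,725,784.40
BRL 3,725,784.40 × 3.2009 = ZAR 11,925,863.29
ZAR 11,925,863.29 × 0.059960 = CHF 715,074.76
Profit = CHF 715,074.76 − CHF 698,000.00

Profit: CHF 17,074.76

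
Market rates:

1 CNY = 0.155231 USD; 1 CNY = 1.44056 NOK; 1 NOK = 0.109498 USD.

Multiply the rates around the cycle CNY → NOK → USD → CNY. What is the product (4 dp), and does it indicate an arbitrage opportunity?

1.0162 (arbitrage exists)

Around CNY → NOK → USD → CNY: 1 × 1.44056 × 0.109498 ÷ 0.155231 = 1.016153
Product > 1; profitable direction is CNY → NOK → USD → CNY.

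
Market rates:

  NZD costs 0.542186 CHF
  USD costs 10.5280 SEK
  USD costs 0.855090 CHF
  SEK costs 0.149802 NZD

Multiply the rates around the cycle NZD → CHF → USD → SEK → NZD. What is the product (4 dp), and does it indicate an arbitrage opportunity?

Around NZD → CHF → USD → SEK → NZD: 1 × 0.542186 ÷ 0.855090 × 10.5280 × 0.149802 = 1.000000
Product ≈ 1 (deviation 0.000%, within rounding noise).

1.0000 (no arbitrage)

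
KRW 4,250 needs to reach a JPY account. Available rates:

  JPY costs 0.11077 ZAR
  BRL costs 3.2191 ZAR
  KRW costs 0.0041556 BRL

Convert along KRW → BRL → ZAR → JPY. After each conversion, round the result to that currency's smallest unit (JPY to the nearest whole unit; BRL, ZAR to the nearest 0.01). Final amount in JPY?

KRW 4,250 × 0.0041556 = BRL 17.66
BRL 17.66 × 3.2191 = ZAR 56.85
ZAR 56.85 ÷ 0.11077 = JPY 513

JPY 513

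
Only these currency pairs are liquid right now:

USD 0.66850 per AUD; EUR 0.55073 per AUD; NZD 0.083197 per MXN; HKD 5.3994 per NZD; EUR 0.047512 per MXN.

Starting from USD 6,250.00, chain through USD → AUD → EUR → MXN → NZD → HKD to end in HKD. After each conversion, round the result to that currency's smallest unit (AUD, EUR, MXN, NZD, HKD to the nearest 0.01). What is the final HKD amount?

USD 6,250.00 ÷ 0.66850 = AUD 9,349.29
AUD 9,349.29 × 0.55073 = EUR 5,148.93
EUR 5,148.93 ÷ 0.047512 = MXN 108,371.15
MXN 108,371.15 × 0.083197 = NZD 9,016.15
NZD 9,016.15 × 5.3994 = HKD 48,681.80

HKD 48,681.80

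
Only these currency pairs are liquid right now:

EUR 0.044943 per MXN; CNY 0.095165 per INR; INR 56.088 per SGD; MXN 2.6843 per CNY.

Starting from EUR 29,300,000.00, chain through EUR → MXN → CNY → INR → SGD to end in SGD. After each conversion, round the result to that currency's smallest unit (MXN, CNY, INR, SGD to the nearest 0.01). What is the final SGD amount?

SGD 45,501,666.62

EUR 29,300,000.00 ÷ 0.044943 = MXN 651,936,897.85
MXN 651,936,897.85 ÷ 2.6843 = CNY 242,870,356.46
CNY 242,870,356.46 ÷ 0.095165 = INR 2,552,097,477.64
INR 2,552,097,477.64 ÷ 56.088 = SGD 45,501,666.62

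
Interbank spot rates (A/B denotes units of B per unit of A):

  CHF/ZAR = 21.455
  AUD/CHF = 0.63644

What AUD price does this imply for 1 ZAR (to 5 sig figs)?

ZAR/AUD = 0.073234

1 ZAR ÷ 21.455 = 0.0466092 CHF
0.0466092 CHF ÷ 0.63644 = 0.0732342 AUD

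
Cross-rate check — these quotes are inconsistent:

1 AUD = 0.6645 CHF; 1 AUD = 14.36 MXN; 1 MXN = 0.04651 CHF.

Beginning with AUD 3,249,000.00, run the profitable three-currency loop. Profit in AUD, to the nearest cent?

Profitable loop is AUD → MXN → CHF → AUD:
AUD 3,249,000.00 × 14.36 = MXN 46,655,640.00
MXN 46,655,640.00 × 0.04651 = CHF 2,169,953.82
CHF 2,169,953.82 ÷ 0.6645 = AUD 3,265,543.74
Profit = AUD 3,265,543.74 − AUD 3,249,000.00

Profit: AUD 16,543.74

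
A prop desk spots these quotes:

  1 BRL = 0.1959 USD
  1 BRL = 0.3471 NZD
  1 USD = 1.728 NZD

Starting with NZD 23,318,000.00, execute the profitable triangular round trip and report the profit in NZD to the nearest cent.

Profitable loop is NZD → USD → BRL → NZD:
NZD 23,318,000.00 ÷ 1.728 = USD 13,494,212.96
USD 13,494,212.96 ÷ 0.1959 = BRL 68,883,169.80
BRL 68,883,169.80 × 0.3471 = NZD 23,909,348.24
Profit = NZD 23,909,348.24 − NZD 23,318,000.00

Profit: NZD 591,348.24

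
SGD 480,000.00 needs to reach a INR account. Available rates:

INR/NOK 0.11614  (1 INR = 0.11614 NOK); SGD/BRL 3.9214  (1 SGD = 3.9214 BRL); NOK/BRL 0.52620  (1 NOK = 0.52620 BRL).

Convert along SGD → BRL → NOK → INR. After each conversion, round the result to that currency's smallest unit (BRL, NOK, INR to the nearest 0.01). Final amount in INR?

SGD 480,000.00 × 3.9214 = BRL 1,882,272.00
BRL 1,882,272.00 ÷ 0.52620 = NOK 3,577,103.76
NOK 3,577,103.76 ÷ 0.11614 = INR 30,799,929.05

INR 30,799,929.05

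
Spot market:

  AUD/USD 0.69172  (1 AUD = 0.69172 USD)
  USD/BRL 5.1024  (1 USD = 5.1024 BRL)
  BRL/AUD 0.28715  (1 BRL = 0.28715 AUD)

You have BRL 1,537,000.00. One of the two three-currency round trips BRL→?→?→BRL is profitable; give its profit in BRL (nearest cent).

Profitable loop is BRL → AUD → USD → BRL:
BRL 1,537,000.00 × 0.28715 = AUD 441,349.55
AUD 441,349.55 × 0.69172 = USD 305,290.31
USD 305,290.31 × 5.1024 = BRL 1,557,713.28
Profit = BRL 1,557,713.28 − BRL 1,537,000.00

Profit: BRL 20,713.28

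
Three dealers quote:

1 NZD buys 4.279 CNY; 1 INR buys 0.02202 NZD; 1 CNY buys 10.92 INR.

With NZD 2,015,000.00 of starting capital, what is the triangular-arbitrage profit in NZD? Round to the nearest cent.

Profitable loop is NZD → CNY → INR → NZD:
NZD 2,015,000.00 × 4.279 = CNY 8,622,185.00
CNY 8,622,185.00 × 10.92 = INR 94,154,260.20
INR 94,154,260.20 × 0.02202 = NZD 2,073,276.81
Profit = NZD 2,073,276.81 − NZD 2,015,000.00

Profit: NZD 58,276.81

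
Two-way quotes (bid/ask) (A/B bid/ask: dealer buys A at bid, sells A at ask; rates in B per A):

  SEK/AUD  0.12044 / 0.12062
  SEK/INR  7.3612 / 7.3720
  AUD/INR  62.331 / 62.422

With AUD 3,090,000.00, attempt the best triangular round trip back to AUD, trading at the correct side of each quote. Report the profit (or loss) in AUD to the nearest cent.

Net profit: AUD 56,646.78

Best loop AUD → INR → SEK → AUD:
AUD 3,090,000.00 × 62.331 (sell AUD at bid) = INR 192,602,790.00
INR 192,602,790.00 ÷ 7.3720 (buy SEK at ask) = SEK 26,126,260.17
SEK 26,126,260.17 × 0.12044 (sell SEK at bid) = AUD 3,146,646.78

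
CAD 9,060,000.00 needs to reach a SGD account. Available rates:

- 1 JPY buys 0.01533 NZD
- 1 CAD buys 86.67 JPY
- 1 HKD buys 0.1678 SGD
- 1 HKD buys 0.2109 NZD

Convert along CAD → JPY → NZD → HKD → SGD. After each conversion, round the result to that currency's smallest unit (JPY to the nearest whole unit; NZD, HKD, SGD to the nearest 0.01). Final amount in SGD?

CAD 9,060,000.00 × 86.67 = JPY 785,230,200
JPY 785,230,200 × 0.01533 = NZD 12,037,578.97
NZD 12,037,578.97 ÷ 0.2109 = HKD 57,077,188.10
HKD 57,077,188.10 × 0.1678 = SGD 9,577,552.16

SGD 9,577,552.16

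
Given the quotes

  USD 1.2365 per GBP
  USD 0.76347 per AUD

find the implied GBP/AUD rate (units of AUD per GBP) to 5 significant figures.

1 GBP × 1.2365 = 1.2365 USD
1.2365 USD ÷ 0.76347 = 1.61958 AUD

GBP/AUD = 1.6196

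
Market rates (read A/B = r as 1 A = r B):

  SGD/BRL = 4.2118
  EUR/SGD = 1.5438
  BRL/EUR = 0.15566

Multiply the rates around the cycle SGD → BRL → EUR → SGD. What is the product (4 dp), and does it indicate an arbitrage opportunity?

Around SGD → BRL → EUR → SGD: 1 × 4.2118 × 0.15566 × 1.5438 = 1.012129
Product > 1; profitable direction is SGD → BRL → EUR → SGD.

1.0121 (arbitrage exists)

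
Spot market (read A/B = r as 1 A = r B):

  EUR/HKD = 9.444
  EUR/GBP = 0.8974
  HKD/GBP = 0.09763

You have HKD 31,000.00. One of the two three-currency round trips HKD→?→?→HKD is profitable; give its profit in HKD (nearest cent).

Profitable loop is HKD → GBP → EUR → HKD:
HKD 31,000.00 × 0.09763 = GBP 3,026.53
GBP 3,026.53 ÷ 0.8974 = EUR 3,372.55
EUR 3,372.55 × 9.444 = HKD 31,850.40
Profit = HKD 31,850.40 − HKD 31,000.00

Profit: HKD 850.40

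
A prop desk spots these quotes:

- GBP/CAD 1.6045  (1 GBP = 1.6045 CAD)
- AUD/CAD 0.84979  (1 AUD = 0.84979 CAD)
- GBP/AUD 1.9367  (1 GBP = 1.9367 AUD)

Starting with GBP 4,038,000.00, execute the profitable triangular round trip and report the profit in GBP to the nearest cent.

Profit: GBP 103,909.09

Profitable loop is GBP → AUD → CAD → GBP:
GBP 4,038,000.00 × 1.9367 = AUD 7,820,394.60
AUD 7,820,394.60 × 0.84979 = CAD 6,645,693.13
CAD 6,645,693.13 ÷ 1.6045 = GBP 4,141,909.09
Profit = GBP 4,141,909.09 − GBP 4,038,000.00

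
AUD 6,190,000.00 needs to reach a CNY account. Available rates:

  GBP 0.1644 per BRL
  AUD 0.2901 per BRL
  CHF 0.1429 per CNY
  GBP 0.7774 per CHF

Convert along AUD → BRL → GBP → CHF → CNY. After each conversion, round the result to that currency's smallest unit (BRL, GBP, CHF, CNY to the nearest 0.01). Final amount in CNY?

CNY 31,576,789.22

AUD 6,190,000.00 ÷ 0.2901 = BRL 21,337,469.84
BRL 21,337,469.84 × 0.1644 = GBP 3,507,880.04
GBP 3,507,880.04 ÷ 0.7774 = CHF 4,512,323.18
CHF 4,512,323.18 ÷ 0.1429 = CNY 31,576,789.22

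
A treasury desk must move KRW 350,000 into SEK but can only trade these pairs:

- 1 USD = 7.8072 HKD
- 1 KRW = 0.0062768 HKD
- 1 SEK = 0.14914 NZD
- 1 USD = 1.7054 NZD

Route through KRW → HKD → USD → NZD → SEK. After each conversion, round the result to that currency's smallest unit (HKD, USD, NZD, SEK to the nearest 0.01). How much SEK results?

KRW 350,000 × 0.0062768 = HKD 2,196.88
HKD 2,196.88 ÷ 7.8072 = USD 281.39
USD 281.39 × 1.7054 = NZD 479.88
NZD 479.88 ÷ 0.14914 = SEK 3,217.65

SEK 3,217.65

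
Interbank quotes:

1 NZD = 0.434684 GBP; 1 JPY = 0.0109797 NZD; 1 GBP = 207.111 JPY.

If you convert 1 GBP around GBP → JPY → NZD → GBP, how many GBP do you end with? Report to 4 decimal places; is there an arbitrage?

0.9885 (arbitrage exists)

Around GBP → JPY → NZD → GBP: 1 × 207.111 × 0.0109797 × 0.434684 = 0.988479
Product < 1; profitable direction is GBP → NZD → JPY → GBP.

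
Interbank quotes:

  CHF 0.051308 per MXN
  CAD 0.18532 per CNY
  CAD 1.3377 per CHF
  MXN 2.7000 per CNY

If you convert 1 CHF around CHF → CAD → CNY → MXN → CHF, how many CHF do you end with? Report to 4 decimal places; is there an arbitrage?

Around CHF → CAD → CNY → MXN → CHF: 1 × 1.3377 ÷ 0.18532 × 2.7000 × 0.051308 = 0.999966
Product ≈ 1 (deviation 0.003%, within rounding noise).

1.0000 (no arbitrage)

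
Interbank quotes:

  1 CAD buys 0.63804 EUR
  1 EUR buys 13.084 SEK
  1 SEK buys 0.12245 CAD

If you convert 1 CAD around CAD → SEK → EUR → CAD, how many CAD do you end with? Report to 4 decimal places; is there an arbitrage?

Around CAD → SEK → EUR → CAD: 1 ÷ 0.12245 ÷ 13.084 ÷ 0.63804 = 0.978257
Product < 1; profitable direction is CAD → EUR → SEK → CAD.

0.9783 (arbitrage exists)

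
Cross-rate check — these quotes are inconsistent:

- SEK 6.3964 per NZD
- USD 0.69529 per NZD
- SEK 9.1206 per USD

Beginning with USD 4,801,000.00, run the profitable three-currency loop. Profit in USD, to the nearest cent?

Profitable loop is USD → NZD → SEK → USD:
USD 4,801,000.00 ÷ 0.69529 = NZD 6,905,032.43
NZD 6,905,032.43 × 6.3964 = SEK 44,167,349.45
SEK 44,167,349.45 ÷ 9.1206 = USD 4,842,592.53
Profit = USD 4,842,592.53 − USD 4,801,000.00

Profit: USD 41,592.53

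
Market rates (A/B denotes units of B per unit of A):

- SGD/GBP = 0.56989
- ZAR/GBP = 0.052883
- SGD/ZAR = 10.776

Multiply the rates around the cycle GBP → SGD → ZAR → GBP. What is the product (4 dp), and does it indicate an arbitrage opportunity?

1.0000 (no arbitrage)

Around GBP → SGD → ZAR → GBP: 1 ÷ 0.56989 × 10.776 × 0.052883 = 0.999960
Product ≈ 1 (deviation 0.004%, within rounding noise).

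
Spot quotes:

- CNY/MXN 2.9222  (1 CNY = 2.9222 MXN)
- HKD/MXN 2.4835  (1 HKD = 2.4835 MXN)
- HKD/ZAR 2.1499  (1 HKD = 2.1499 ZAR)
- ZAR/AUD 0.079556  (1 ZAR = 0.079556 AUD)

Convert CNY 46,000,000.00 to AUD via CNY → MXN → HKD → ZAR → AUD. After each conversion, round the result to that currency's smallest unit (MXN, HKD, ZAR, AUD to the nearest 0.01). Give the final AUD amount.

AUD 9,257,523.06

CNY 46,000,000.00 × 2.9222 = MXN 134,421,200.00
MXN 134,421,200.00 ÷ 2.4835 = HKD 54,125,709.68
HKD 54,125,709.68 × 2.1499 = ZAR 116,364,863.24
ZAR 116,364,863.24 × 0.079556 = AUD 9,257,523.06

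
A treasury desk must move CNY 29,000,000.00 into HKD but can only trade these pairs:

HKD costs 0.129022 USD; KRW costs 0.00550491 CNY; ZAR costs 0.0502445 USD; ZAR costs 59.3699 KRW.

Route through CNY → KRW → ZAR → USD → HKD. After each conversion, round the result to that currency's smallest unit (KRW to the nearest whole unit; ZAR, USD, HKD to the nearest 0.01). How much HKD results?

HKD 34,554,627.58

CNY 29,000,000.00 ÷ 0.00550491 = KRW 5,268,024,364
KRW 5,268,024,364 ÷ 59.3699 = ZAR 88,732,242.50
ZAR 88,732,242.50 × 0.0502445 = USD 4,458,307.16
USD 4,458,307.16 ÷ 0.129022 = HKD 34,554,627.58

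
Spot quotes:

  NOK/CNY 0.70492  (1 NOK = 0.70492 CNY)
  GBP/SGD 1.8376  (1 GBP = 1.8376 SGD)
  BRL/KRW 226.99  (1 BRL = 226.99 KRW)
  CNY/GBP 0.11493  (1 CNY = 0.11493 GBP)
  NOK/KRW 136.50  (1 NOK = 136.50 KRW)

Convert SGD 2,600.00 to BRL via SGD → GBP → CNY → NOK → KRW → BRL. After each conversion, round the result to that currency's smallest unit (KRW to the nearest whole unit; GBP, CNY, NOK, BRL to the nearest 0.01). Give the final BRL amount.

SGD 2,600.00 ÷ 1.8376 = GBP 1,414.89
GBP 1,414.89 ÷ 0.11493 = CNY 12,310.88
CNY 12,310.88 ÷ 0.70492 = NOK 17,464.22
NOK 17,464.22 × 136.50 = KRW 2,383,866
KRW 2,383,866 ÷ 226.99 = BRL 10,502.07

BRL 10,502.07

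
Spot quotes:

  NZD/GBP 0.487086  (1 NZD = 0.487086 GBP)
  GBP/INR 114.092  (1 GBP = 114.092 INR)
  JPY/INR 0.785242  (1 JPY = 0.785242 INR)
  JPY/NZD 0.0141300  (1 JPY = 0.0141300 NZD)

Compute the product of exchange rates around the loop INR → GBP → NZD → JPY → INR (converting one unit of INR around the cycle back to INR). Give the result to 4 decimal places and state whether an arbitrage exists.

Around INR → GBP → NZD → JPY → INR: 1 ÷ 114.092 ÷ 0.487086 ÷ 0.0141300 × 0.785242 = 1.000001
Product ≈ 1 (deviation 0.000%, within rounding noise).

1.0000 (no arbitrage)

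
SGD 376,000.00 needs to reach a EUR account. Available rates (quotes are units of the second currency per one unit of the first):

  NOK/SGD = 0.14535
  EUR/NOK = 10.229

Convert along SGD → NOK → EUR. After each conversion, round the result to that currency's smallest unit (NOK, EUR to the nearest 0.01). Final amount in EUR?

SGD 376,000.00 ÷ 0.14535 = NOK 2,586,859.31
NOK 2,586,859.31 ÷ 10.229 = EUR 252,894.64

EUR 252,894.64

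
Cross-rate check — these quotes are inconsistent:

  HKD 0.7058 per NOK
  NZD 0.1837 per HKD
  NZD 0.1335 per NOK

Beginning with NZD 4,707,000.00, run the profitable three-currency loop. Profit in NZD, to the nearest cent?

Profit: NZD 139,571.83

Profitable loop is NZD → HKD → NOK → NZD:
NZD 4,707,000.00 ÷ 0.1837 = HKD 25,623,298.86
HKD 25,623,298.86 ÷ 0.7058 = NOK 36,303,908.84
NOK 36,303,908.84 × 0.1335 = NZD 4,846,571.83
Profit = NZD 4,846,571.83 − NZD 4,707,000.00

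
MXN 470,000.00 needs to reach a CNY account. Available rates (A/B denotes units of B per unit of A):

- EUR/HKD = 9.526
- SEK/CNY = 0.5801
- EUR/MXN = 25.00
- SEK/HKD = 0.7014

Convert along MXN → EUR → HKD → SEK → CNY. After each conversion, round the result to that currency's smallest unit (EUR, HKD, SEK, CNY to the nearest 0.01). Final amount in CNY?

MXN 470,000.00 ÷ 25.00 = EUR 18,800.00
EUR 18,800.00 × 9.526 = HKD 179,088.80
HKD 179,088.80 ÷ 0.7014 = SEK 255,330.48
SEK 255,330.48 × 0.5801 = CNY 148,117.21

CNY 148,117.21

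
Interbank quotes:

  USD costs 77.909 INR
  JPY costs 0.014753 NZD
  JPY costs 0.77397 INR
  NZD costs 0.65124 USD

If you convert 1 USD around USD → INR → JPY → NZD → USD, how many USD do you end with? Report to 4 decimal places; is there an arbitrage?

Around USD → INR → JPY → NZD → USD: 1 × 77.909 ÷ 0.77397 × 0.014753 × 0.65124 = 0.967130
Product < 1; profitable direction is USD → NZD → JPY → INR → USD.

0.9671 (arbitrage exists)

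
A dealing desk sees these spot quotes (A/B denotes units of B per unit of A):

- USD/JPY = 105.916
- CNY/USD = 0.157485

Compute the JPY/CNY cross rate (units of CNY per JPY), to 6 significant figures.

1 JPY ÷ 105.916 = 0.00944144 USD
0.00944144 USD ÷ 0.157485 = 0.0599514 CNY

JPY/CNY = 0.0599514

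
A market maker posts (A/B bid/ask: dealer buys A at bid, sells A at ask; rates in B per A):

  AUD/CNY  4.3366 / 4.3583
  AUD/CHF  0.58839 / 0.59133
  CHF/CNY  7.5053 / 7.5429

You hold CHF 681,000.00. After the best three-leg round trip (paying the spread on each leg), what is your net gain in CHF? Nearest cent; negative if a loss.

Net profit: CHF 9,022.62

Best loop CHF → CNY → AUD → CHF:
CHF 681,000.00 × 7.5053 (sell CHF at bid) = CNY 5,111,109.30
CNY 5,111,109.30 ÷ 4.3583 (buy AUD at ask) = AUD 1,172,730.03
AUD 1,172,730.03 × 0.58839 (sell AUD at bid) = CHF 690,022.62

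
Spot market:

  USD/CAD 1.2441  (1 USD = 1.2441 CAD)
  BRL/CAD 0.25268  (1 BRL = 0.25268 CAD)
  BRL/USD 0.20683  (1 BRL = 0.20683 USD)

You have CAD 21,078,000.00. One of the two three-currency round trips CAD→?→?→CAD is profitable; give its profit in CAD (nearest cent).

Profit: CAD 386,825.09

Profitable loop is CAD → BRL → USD → CAD:
CAD 21,078,000.00 ÷ 0.25268 = BRL 83,417,761.60
BRL 83,417,761.60 × 0.20683 = USD 17,253,295.63
USD 17,253,295.63 × 1.2441 = CAD 21,464,825.09
Profit = CAD 21,464,825.09 − CAD 21,078,000.00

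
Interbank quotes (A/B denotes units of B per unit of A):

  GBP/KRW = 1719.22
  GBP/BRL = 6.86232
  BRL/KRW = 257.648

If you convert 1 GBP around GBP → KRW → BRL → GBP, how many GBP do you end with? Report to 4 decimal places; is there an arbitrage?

Around GBP → KRW → BRL → GBP: 1 × 1719.22 ÷ 257.648 ÷ 6.86232 = 0.972375
Product < 1; profitable direction is GBP → BRL → KRW → GBP.

0.9724 (arbitrage exists)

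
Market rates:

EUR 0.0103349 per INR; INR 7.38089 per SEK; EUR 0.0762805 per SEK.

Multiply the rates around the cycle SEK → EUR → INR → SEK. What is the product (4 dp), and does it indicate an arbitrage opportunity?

Around SEK → EUR → INR → SEK: 1 × 0.0762805 ÷ 0.0103349 ÷ 7.38089 = 0.999997
Product ≈ 1 (deviation 0.000%, within rounding noise).

1.0000 (no arbitrage)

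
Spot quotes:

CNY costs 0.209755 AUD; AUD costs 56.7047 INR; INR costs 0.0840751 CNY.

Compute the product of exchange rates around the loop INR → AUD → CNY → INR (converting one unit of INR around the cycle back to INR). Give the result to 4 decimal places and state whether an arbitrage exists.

1.0000 (no arbitrage)

Around INR → AUD → CNY → INR: 1 ÷ 56.7047 ÷ 0.209755 ÷ 0.0840751 = 1.000003
Product ≈ 1 (deviation 0.000%, within rounding noise).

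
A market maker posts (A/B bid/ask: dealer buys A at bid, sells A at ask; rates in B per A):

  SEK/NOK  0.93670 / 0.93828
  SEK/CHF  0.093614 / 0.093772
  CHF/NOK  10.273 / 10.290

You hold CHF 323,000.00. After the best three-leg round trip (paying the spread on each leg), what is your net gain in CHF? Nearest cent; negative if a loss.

Best loop CHF → NOK → SEK → CHF:
CHF 323,000.00 × 10.273 (sell CHF at bid) = NOK 3,318,179.00
NOK 3,318,179.00 ÷ 0.93828 (buy SEK at ask) = SEK 3,536,448.61
SEK 3,536,448.61 × 0.093614 (sell SEK at bid) = CHF 331,061.10

Net profit: CHF 8,061.10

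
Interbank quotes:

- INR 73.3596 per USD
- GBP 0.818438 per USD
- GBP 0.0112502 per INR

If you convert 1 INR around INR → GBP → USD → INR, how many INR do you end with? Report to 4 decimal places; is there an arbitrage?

Around INR → GBP → USD → INR: 1 × 0.0112502 ÷ 0.818438 × 73.3596 = 1.008397
Product > 1; profitable direction is INR → GBP → USD → INR.

1.0084 (arbitrage exists)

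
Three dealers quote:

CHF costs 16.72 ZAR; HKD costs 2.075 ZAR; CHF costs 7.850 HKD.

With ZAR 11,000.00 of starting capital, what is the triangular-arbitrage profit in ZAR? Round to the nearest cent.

Profitable loop is ZAR → HKD → CHF → ZAR:
ZAR 11,000.00 ÷ 2.075 = HKD 5,301.20
HKD 5,301.20 ÷ 7.850 = CHF 675.31
CHF 675.31 × 16.72 = ZAR 11,291.23
Profit = ZAR 11,291.23 − ZAR 11,000.00

Profit: ZAR 291.23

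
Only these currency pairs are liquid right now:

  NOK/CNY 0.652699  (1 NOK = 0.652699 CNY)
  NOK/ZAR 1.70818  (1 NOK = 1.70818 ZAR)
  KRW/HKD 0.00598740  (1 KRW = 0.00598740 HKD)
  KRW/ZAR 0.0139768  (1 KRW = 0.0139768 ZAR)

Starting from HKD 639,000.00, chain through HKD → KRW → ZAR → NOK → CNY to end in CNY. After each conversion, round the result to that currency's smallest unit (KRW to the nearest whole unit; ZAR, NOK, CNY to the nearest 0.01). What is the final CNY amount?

HKD 639,000.00 ÷ 0.00598740 = KRW 106,724,121
KRW 106,724,121 × 0.0139768 = ZAR 1,491,661.69
ZAR 1,491,661.69 ÷ 1.70818 = NOK 873,246.20
NOK 873,246.20 × 0.652699 = CNY 569,966.92

CNY 569,966.92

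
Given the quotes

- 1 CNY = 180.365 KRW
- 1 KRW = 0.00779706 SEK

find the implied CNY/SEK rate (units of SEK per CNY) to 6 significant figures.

CNY/SEK = 1.40632

1 CNY × 180.365 = 180.365 KRW
180.365 KRW × 0.00779706 = 1.40632 SEK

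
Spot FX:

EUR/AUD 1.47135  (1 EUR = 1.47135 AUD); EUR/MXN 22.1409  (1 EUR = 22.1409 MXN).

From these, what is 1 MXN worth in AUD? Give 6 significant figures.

MXN/AUD = 0.0664539

1 MXN ÷ 22.1409 = 0.0451653 EUR
0.0451653 EUR × 1.47135 = 0.0664539 AUD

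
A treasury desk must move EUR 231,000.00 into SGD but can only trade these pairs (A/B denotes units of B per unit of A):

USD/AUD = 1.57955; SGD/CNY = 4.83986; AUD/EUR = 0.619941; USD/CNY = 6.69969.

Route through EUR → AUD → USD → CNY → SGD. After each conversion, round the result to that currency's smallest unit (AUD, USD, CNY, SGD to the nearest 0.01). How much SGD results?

EUR 231,000.00 ÷ 0.619941 = AUD 372,616.10
AUD 372,616.10 ÷ 1.57955 = USD 235,900.16
USD 235,900.16 × 6.69969 = CNY 1,580,457.94
CNY 1,580,457.94 ÷ 4.83986 = SGD 326,550.34

SGD 326,550.34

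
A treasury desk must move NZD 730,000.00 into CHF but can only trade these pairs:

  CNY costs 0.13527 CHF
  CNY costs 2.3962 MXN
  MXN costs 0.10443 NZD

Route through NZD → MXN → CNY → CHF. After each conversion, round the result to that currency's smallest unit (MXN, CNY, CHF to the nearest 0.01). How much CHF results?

NZD 730,000.00 ÷ 0.10443 = MXN 6,990,328.45
MXN 6,990,328.45 ÷ 2.3962 = CNY 2,917,255.84
CNY 2,917,255.84 × 0.13527 = CHF 394,617.20

CHF 394,617.20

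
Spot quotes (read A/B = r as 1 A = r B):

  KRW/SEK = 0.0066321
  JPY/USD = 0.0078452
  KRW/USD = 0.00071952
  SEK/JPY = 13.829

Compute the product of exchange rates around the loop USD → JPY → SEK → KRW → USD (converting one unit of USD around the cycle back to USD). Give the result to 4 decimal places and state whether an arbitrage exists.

1.0000 (no arbitrage)

Around USD → JPY → SEK → KRW → USD: 1 ÷ 0.0078452 ÷ 13.829 ÷ 0.0066321 × 0.00071952 = 0.999993
Product ≈ 1 (deviation 0.001%, within rounding noise).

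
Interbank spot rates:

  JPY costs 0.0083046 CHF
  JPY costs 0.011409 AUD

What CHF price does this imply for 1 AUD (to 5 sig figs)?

AUD/CHF = 0.72790

1 AUD ÷ 0.011409 = 87.6501 JPY
87.6501 JPY × 0.0083046 = 0.727899 CHF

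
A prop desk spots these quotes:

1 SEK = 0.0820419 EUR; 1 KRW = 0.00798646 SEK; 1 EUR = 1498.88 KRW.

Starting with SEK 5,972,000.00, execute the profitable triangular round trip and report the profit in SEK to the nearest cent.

Profitable loop is SEK → KRW → EUR → SEK:
SEK 5,972,000.00 ÷ 0.00798646 = KRW 747,765,593
KRW 747,765,593 ÷ 1498.88 = EUR 498,882.89
EUR 498,882.89 ÷ 0.0820419 = SEK 6,080,830.58
Profit = SEK 6,080,830.58 − SEK 5,972,000.00

Profit: SEK 108,830.58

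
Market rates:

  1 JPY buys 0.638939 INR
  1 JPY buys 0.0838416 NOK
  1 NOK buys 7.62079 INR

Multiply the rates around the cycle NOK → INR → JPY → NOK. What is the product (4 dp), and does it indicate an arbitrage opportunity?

1.0000 (no arbitrage)

Around NOK → INR → JPY → NOK: 1 × 7.62079 ÷ 0.638939 × 0.0838416 = 1.000000
Product ≈ 1 (deviation 0.000%, within rounding noise).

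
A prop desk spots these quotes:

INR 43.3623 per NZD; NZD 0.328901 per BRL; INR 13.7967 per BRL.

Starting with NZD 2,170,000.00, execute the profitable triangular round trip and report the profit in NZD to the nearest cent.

Profitable loop is NZD → INR → BRL → NZD:
NZD 2,170,000.00 × 43.3623 = INR 94,096,191.00
INR 94,096,191.00 ÷ 13.7967 = BRL 6,820,195.48
BRL 6,820,195.48 × 0.328901 = NZD 2,243,169.11
Profit = NZD 2,243,169.11 − NZD 2,170,000.00

Profit: NZD 73,169.11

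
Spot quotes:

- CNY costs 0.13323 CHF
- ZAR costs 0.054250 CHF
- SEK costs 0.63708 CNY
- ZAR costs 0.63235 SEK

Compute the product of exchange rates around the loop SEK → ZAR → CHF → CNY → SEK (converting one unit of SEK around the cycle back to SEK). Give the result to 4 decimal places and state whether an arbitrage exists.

1.0108 (arbitrage exists)

Around SEK → ZAR → CHF → CNY → SEK: 1 ÷ 0.63235 × 0.054250 ÷ 0.13323 ÷ 0.63708 = 1.010756
Product > 1; profitable direction is SEK → ZAR → CHF → CNY → SEK.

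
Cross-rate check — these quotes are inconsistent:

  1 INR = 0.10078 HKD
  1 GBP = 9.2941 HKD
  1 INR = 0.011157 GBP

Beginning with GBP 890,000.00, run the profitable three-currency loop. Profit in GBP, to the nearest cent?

Profit: GBP 25,736.29

Profitable loop is GBP → HKD → INR → GBP:
GBP 890,000.00 × 9.2941 = HKD 8,271,749.00
HKD 8,271,749.00 ÷ 0.10078 = INR 82,077,287.16
INR 82,077,287.16 × 0.011157 = GBP 915,736.29
Profit = GBP 915,736.29 − GBP 890,000.00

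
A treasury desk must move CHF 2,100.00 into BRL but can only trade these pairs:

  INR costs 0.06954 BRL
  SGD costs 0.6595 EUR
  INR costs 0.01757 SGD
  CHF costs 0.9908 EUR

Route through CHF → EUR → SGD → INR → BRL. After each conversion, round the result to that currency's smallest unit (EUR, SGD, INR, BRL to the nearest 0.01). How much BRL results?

BRL 12,486.88

CHF 2,100.00 × 0.9908 = EUR 2,080.68
EUR 2,080.68 ÷ 0.6595 = SGD 3,154.94
SGD 3,154.94 ÷ 0.01757 = INR 179,564.03
INR 179,564.03 × 0.06954 = BRL 12,486.88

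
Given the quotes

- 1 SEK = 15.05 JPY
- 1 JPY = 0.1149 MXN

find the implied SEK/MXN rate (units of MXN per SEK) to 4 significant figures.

1 SEK × 15.05 = 15.05 JPY
15.05 JPY × 0.1149 = 1.72925 MXN

SEK/MXN = 1.729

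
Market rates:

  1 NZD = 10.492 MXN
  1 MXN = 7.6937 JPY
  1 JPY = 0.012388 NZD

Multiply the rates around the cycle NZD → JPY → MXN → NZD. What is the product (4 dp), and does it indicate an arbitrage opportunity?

1.0000 (no arbitrage)

Around NZD → JPY → MXN → NZD: 1 ÷ 0.012388 ÷ 7.6937 ÷ 10.492 = 1.000012
Product ≈ 1 (deviation 0.001%, within rounding noise).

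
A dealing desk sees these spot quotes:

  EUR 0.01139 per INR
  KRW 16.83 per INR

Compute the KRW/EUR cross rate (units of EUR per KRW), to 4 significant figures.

1 KRW ÷ 16.83 = 0.0594177 INR
0.0594177 INR × 0.01139 = 0.000676768 EUR

KRW/EUR = 0.0006768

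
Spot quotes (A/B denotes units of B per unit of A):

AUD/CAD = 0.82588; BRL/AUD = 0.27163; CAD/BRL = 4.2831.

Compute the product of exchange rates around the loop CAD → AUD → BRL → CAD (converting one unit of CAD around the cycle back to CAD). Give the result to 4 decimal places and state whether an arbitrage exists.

1.0408 (arbitrage exists)

Around CAD → AUD → BRL → CAD: 1 ÷ 0.82588 ÷ 0.27163 ÷ 4.2831 = 1.040752
Product > 1; profitable direction is CAD → AUD → BRL → CAD.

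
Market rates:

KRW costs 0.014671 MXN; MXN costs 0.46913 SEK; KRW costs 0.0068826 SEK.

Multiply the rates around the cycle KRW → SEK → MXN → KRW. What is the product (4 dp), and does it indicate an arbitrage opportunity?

1.0000 (no arbitrage)

Around KRW → SEK → MXN → KRW: 1 × 0.0068826 ÷ 0.46913 ÷ 0.014671 = 0.999999
Product ≈ 1 (deviation 0.000%, within rounding noise).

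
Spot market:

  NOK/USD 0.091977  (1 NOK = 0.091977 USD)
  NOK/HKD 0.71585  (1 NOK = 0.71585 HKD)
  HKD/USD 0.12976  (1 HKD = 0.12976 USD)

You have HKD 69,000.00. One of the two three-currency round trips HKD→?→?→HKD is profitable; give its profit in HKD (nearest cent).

Profit: HKD 683.94

Profitable loop is HKD → USD → NOK → HKD:
HKD 69,000.00 × 0.12976 = USD 8,953.44
USD 8,953.44 ÷ 0.091977 = NOK 97,344.34
NOK 97,344.34 × 0.71585 = HKD 69,683.94
Profit = HKD 69,683.94 − HKD 69,000.00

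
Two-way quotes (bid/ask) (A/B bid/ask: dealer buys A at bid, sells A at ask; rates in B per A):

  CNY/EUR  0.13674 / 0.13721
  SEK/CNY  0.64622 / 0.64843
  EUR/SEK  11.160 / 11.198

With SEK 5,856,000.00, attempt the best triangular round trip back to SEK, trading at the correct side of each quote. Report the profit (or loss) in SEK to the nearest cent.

Best loop SEK → EUR → CNY → SEK:
SEK 5,856,000.00 ÷ 11.198 (buy EUR at ask) = EUR 522,950.53
EUR 522,950.53 ÷ 0.13721 (buy CNY at ask) = CNY 3,811,314.97
CNY 3,811,314.97 ÷ 0.64843 (buy SEK at ask) = SEK 5,877,758.54

Net profit: SEK 21,758.54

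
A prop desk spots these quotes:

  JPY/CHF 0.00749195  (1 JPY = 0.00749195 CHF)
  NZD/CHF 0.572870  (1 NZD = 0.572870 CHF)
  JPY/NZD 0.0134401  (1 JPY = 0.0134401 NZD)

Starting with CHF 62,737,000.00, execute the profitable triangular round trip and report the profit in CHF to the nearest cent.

Profitable loop is CHF → JPY → NZD → CHF:
CHF 62,737,000.00 ÷ 0.00749195 = JPY 8,373,921,342
JPY 8,373,921,342 × 0.0134401 = NZD 112,546,340.23
NZD 112,546,340.23 × 0.572870 = CHF 64,474,421.93
Profit = CHF 64,474,421.93 − CHF 62,737,000.00

Profit: CHF 1,737,421.93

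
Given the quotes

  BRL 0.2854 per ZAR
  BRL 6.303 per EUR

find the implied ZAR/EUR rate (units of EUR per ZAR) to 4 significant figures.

1 ZAR × 0.2854 = 0.2854 BRL
0.2854 BRL ÷ 6.303 = 0.04528 EUR

ZAR/EUR = 0.04528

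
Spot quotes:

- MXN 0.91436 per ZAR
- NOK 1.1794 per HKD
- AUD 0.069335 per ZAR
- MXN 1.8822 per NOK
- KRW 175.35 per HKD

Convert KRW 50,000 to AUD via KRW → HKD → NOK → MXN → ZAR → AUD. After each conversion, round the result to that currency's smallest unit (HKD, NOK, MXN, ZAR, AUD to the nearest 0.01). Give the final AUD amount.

KRW 50,000 ÷ 175.35 = HKD 285.14
HKD 285.14 × 1.1794 = NOK 336.29
NOK 336.29 × 1.8822 = MXN 632.97
MXN 632.97 ÷ 0.91436 = ZAR 692.25
ZAR 692.25 × 0.069335 = AUD 48.00

AUD 48.00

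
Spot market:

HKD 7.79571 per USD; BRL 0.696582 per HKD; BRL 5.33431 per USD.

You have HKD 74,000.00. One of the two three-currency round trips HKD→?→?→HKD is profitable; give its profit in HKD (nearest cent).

Profit: HKD 1,332.33

Profitable loop is HKD → BRL → USD → HKD:
HKD 74,000.00 × 0.696582 = BRL 51,547.07
BRL 51,547.07 ÷ 5.33431 = USD 9,663.31
USD 9,663.31 × 7.79571 = HKD 75,332.33
Profit = HKD 75,332.33 − HKD 74,000.00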